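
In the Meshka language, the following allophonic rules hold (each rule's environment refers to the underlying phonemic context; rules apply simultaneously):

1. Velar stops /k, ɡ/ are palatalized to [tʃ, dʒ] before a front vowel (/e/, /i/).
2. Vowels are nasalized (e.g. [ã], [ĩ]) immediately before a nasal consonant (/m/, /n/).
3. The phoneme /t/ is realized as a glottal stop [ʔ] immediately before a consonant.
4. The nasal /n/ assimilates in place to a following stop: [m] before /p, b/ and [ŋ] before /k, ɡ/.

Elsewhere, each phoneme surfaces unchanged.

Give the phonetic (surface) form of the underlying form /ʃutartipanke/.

[ʃutartipãŋtʃe]

/u/ (between /ʃ/ and /t/) fails the environment for rule 2, so it stays [u].
/t/ (between /u/ and /a/) fails the environment for rule 3, so it stays [t].
/a/ — between /t/ and /r/; rule 2 does not apply here → [a].
/t/ — between /r/ and /i/; rule 3 does not apply here → [t].
/i/ (between /t/ and /p/) is in the target of rule 2 but the environment (before a nasal consonant) is not met → [i].
/a/ (between /p/ and /n/): before a nasal consonant, so rule 2 applies → [ã].
/n/ (between /a/ and /k/): before a labial or velar stop, so rule 4 applies → [ŋ].
Rule 1 applies to /k/ (between /n/ and /e/: before a front vowel) → [tʃ].
/e/ (word-final) is in the target of rule 2 but the environment (before a nasal consonant) is not met → [e].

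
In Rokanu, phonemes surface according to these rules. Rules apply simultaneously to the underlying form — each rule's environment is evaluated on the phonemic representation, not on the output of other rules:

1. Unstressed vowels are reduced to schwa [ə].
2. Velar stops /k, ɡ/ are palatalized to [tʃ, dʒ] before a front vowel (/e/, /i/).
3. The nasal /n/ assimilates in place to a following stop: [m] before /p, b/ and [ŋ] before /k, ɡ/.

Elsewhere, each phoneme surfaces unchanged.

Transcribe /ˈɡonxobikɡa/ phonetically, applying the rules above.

[ˈɡonxəbəkɡə]

/ɡ/ (word-initial) fails the environment for rule 2, so it stays [ɡ].
/o/ (between /ɡ/ and /n/): rule 1 targets it, but not in an unstressed syllable → unchanged [o].
/n/ (between /o/ and /x/): rule 3 targets it, but not before a labial or velar stop → unchanged [n].
/x/ (between /n/ and /o/) is unaffected → [x].
/o/ — between /x/ and /b/, in an unstressed syllable — surfaces as [ə] (rule 1).
/b/ stays [b].
/i/ (between /b/ and /k/): in an unstressed syllable, so rule 1 applies → [ə].
/k/ — between /i/ and /ɡ/; rule 2 does not apply here → [k].
/ɡ/ — between /k/ and /a/; rule 2 does not apply here → [ɡ].
Rule 1 applies to /a/ (word-final: in an unstressed syllable) → [ə].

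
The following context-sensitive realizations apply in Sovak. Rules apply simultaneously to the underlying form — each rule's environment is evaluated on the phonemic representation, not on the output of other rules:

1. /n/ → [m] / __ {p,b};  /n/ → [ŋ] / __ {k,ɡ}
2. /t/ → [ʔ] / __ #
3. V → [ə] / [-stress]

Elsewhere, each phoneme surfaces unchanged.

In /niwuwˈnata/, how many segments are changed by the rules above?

3

Segments that undergo a rule: /i/ → [ə] (rule 3); /u/ → [ə] (rule 3); /a/ → [ə] (rule 3).
All other segments surface unchanged.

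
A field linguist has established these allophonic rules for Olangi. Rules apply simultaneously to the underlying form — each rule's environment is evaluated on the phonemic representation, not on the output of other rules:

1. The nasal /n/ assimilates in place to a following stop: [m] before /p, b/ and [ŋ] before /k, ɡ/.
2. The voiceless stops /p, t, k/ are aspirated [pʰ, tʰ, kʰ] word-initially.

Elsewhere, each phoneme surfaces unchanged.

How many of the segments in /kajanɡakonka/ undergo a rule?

Segments that undergo a rule: /k/ → [kʰ] (rule 2); /n/ → [ŋ] (rule 1); /n/ → [ŋ] (rule 1).
All other segments surface unchanged.

3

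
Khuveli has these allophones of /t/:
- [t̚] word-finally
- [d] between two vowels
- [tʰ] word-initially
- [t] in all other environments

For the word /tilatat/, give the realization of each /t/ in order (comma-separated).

[tʰ], [d], [t̚]

Occurrence 1 (position 1): word-initially → [tʰ].
Occurrence 2 (position 5): between two vowels → [d].
Occurrence 3 (position 7): word-finally → [t̚].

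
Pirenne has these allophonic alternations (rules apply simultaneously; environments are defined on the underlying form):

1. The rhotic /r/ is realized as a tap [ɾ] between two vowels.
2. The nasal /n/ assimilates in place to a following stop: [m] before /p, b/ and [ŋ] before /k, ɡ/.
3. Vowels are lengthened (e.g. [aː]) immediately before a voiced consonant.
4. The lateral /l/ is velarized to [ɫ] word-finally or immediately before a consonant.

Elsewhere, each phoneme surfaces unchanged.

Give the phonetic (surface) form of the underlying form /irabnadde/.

[iːɾaːbnaːdde]

/i/ meets the environment for rule 3 (before a voiced consonant) → [iː].
/r/ (between /i/ and /a/) occurs between two vowels → [ɾ] by rule 1.
/a/ meets the environment for rule 3 (before a voiced consonant) → [aː].
/b/ (between /a/ and /n/) is unaffected → [b].
/n/ — between /b/ and /a/; rule 2 does not apply here → [n].
/a/ (between /n/ and /d/) occurs before a voiced consonant → [aː] by rule 3.
/d/ — not in any rule's target class → [d].
/d/ stays [d].
/e/ — word-final; rule 3 does not apply here → [e].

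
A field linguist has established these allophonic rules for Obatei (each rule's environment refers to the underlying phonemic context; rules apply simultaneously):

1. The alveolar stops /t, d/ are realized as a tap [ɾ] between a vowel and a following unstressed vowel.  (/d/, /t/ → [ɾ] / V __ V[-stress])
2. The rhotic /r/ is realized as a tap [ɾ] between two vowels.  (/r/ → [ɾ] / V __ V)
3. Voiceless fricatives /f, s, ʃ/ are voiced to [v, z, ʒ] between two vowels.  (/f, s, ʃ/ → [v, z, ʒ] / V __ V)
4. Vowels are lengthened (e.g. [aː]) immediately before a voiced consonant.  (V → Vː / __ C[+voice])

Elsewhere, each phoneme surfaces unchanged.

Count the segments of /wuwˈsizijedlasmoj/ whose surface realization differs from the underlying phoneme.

Segments that undergo a rule: /u/ → [uː] (rule 4); /i/ → [iː] (rule 4); /i/ → [iː] (rule 4); /e/ → [eː] (rule 4); /o/ → [oː] (rule 4).
All other segments surface unchanged.

5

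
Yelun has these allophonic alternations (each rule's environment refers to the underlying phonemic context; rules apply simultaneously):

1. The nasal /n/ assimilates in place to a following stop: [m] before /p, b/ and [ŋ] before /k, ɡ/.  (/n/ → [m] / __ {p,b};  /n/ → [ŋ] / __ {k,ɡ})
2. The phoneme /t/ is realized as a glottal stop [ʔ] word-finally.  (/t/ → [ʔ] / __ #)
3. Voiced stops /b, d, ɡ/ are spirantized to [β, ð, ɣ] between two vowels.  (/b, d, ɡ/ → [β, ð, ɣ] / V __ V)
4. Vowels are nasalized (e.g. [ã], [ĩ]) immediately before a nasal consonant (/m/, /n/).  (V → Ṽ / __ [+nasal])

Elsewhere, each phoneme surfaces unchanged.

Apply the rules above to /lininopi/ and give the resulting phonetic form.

[lĩnĩnopi]

/l/ — not in any rule's target class → [l].
/i/ (between /l/ and /n/) occurs before a nasal consonant → [ĩ] by rule 4.
/n/ (between /i/ and /i/): rule 1 targets it, but not before a labial or velar stop → unchanged [n].
/i/ (between /n/ and /n/): before a nasal consonant, so rule 4 applies → [ĩ].
/n/ (between /i/ and /o/) fails the environment for rule 1, so it stays [n].
/o/ — between /n/ and /p/; rule 4 does not apply here → [o].
/p/ (between /o/ and /i/): no rule targets it → [p].
/i/ (word-final) fails the environment for rule 4, so it stays [i].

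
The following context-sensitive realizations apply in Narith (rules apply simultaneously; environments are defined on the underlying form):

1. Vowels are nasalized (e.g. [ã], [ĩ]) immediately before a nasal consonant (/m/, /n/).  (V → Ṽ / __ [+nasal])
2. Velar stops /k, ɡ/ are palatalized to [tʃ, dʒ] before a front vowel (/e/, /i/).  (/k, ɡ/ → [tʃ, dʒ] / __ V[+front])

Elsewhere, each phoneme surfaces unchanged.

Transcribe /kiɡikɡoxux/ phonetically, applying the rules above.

[tʃidʒikɡoxux]

/k/ (word-initial) occurs before a front vowel → [tʃ] by rule 2.
/i/ (between /k/ and /ɡ/): rule 1 targets it, but not before a nasal consonant → unchanged [i].
/ɡ/ — between /i/ and /i/, before a front vowel — surfaces as [dʒ] (rule 2).
/i/ (between /ɡ/ and /k/): rule 1 targets it, but not before a nasal consonant → unchanged [i].
/k/ (between /i/ and /ɡ/): rule 2 targets it, but not before a front vowel → unchanged [k].
/ɡ/ (between /k/ and /o/): rule 2 targets it, but not before a front vowel → unchanged [ɡ].
/o/ — between /ɡ/ and /x/; rule 1 does not apply here → [o].
/u/ (between /x/ and /x/): rule 1 targets it, but not before a nasal consonant → unchanged [u].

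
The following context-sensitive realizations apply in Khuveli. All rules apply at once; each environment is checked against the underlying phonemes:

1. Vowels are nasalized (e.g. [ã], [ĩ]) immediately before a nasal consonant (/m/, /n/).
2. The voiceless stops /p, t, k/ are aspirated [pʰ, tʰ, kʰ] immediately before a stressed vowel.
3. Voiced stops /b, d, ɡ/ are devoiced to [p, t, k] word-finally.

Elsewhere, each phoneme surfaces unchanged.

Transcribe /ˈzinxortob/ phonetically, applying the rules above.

/i/ (between /z/ and /n/): before a nasal consonant, so rule 1 applies → [ĩ].
/o/ (between /x/ and /r/) is in the target of rule 1 but the environment (before a nasal consonant) is not met → [o].
/t/ — between /r/ and /o/; rule 2 does not apply here → [t].
/o/ (between /t/ and /b/) is in the target of rule 1 but the environment (before a nasal consonant) is not met → [o].
/b/ meets the environment for rule 3 (word-finally) → [p].

[ˈzĩnxortop]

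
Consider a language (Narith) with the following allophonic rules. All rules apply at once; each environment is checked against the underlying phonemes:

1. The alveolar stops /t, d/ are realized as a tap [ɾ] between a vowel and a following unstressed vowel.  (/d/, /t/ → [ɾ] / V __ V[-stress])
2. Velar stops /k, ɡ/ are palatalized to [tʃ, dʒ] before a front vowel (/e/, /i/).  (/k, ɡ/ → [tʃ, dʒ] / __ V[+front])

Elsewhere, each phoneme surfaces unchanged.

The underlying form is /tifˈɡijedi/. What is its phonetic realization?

/t/ (word-initial) is in the target of rule 1 but the environment (between a vowel and a following unstressed vowel) is not met → [t].
/i/ stays [i].
/f/ (between /i/ and /ɡ/) is unaffected → [f].
Rule 2 applies to /ɡ/ (between /f/ and /i/: before a front vowel) → [dʒ].
/i/ (between /ɡ/ and /j/): no rule targets it → [i].
/j/ (between /i/ and /e/): no rule targets it → [j].
/e/ — not in any rule's target class → [e].
/d/ meets the environment for rule 1 (between a vowel and a following unstressed vowel) → [ɾ].
/i/ (word-final) is unaffected → [i].

[tifˈdʒijeɾi]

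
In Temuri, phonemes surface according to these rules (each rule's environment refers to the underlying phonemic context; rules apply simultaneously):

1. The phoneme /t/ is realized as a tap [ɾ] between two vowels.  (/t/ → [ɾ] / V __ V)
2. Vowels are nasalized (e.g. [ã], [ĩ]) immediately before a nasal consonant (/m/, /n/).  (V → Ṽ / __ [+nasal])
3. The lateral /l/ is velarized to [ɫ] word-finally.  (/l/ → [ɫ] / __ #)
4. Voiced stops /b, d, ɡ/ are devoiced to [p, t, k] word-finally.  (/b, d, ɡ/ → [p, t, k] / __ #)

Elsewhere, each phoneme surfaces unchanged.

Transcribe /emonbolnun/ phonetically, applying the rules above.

/e/ (word-initial) occurs before a nasal consonant → [ẽ] by rule 2.
/m/ — not in any rule's target class → [m].
/o/ meets the environment for rule 2 (before a nasal consonant) → [õ].
/n/ (between /o/ and /b/): no rule targets it → [n].
/b/ (between /n/ and /o/) is in the target of rule 4 but the environment (word-finally) is not met → [b].
/o/ (between /b/ and /l/) fails the environment for rule 2, so it stays [o].
/l/ — between /o/ and /n/; rule 3 does not apply here → [l].
/n/ (between /l/ and /u/): no rule targets it → [n].
/u/ (between /n/ and /n/) occurs before a nasal consonant → [ũ] by rule 2.
/n/ stays [n].

[ẽmõnbolnũn]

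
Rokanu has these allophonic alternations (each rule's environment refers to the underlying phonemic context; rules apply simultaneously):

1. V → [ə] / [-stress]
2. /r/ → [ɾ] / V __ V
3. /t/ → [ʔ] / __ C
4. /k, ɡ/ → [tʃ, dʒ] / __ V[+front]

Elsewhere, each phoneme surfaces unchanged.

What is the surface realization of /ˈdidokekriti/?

[ˈdidətʃəkrətə]

/d/ (word-initial) is unaffected → [d].
/i/ (between /d/ and /d/): rule 1 targets it, but not in an unstressed syllable → unchanged [i].
/d/ — not in any rule's target class → [d].
/o/ — between /d/ and /k/, in an unstressed syllable — surfaces as [ə] (rule 1).
/k/ (between /o/ and /e/): before a front vowel, so rule 4 applies → [tʃ].
/e/ — between /k/ and /k/, in an unstressed syllable — surfaces as [ə] (rule 1).
/k/ (between /e/ and /r/) fails the environment for rule 4, so it stays [k].
/r/ (between /k/ and /i/): rule 2 targets it, but not between two vowels → unchanged [r].
/i/ meets the environment for rule 1 (in an unstressed syllable) → [ə].
/t/ — between /i/ and /i/; rule 3 does not apply here → [t].
/i/ meets the environment for rule 1 (in an unstressed syllable) → [ə].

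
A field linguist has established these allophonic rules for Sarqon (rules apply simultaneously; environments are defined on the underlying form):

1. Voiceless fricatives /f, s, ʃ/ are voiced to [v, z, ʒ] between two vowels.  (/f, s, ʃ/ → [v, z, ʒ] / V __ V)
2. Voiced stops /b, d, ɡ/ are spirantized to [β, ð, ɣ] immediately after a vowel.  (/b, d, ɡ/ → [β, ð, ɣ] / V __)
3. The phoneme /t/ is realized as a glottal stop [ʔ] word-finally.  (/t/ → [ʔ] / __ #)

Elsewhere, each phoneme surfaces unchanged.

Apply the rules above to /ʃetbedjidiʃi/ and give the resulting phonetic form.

[ʃetbeðjiðiʒi]

/ʃ/ (word-initial) fails the environment for rule 1, so it stays [ʃ].
/e/ — not in any rule's target class → [e].
/t/ — between /e/ and /b/; rule 3 does not apply here → [t].
/b/ (between /t/ and /e/) is in the target of rule 2 but the environment (immediately after a vowel) is not met → [b].
/e/ (between /b/ and /d/): no rule targets it → [e].
/d/ (between /e/ and /j/) occurs immediately after a vowel → [ð] by rule 2.
/j/ stays [j].
/i/ — not in any rule's target class → [i].
/d/ (between /i/ and /i/) occurs immediately after a vowel → [ð] by rule 2.
/i/ stays [i].
/ʃ/ meets the environment for rule 1 (between two vowels) → [ʒ].
/i/ — not in any rule's target class → [i].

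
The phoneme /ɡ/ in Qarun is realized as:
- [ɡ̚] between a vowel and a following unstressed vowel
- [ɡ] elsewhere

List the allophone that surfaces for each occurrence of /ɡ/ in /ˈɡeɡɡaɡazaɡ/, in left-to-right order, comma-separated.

Occurrence 1 (position 1): no conditioning environment matches → elsewhere allophone [ɡ].
Occurrence 2 (position 3): no conditioning environment matches → elsewhere allophone [ɡ].
Occurrence 3 (position 4): no conditioning environment matches → elsewhere allophone [ɡ].
Occurrence 4 (position 6): between a vowel and a following unstressed vowel → [ɡ̚].
Occurrence 5 (position 10): no conditioning environment matches → elsewhere allophone [ɡ].

[ɡ], [ɡ], [ɡ], [ɡ̚], [ɡ]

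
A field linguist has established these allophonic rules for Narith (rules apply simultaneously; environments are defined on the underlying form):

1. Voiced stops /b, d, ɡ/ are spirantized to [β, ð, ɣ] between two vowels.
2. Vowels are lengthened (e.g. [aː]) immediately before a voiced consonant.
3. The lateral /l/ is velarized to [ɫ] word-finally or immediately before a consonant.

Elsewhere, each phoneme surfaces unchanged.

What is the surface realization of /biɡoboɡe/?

[biːɣoːβoːɣe]

/b/ (word-initial) fails the environment for rule 1, so it stays [b].
/i/ (between /b/ and /ɡ/): before a voiced consonant, so rule 2 applies → [iː].
/ɡ/ (between /i/ and /o/): between two vowels, so rule 1 applies → [ɣ].
/o/ meets the environment for rule 2 (before a voiced consonant) → [oː].
/b/ — between /o/ and /o/, between two vowels — surfaces as [β] (rule 1).
/o/ (between /b/ and /ɡ/): before a voiced consonant, so rule 2 applies → [oː].
Rule 1 applies to /ɡ/ (between /o/ and /e/: between two vowels) → [ɣ].
/e/ — word-final; rule 2 does not apply here → [e].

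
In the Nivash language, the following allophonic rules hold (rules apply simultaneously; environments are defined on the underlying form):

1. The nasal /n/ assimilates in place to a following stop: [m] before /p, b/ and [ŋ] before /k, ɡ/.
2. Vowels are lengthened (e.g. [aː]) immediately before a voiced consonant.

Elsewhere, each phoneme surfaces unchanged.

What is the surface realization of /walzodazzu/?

[waːlzoːdaːzzu]

Rule 2 applies to /a/ (between /w/ and /l/: before a voiced consonant) → [aː].
/o/ (between /z/ and /d/): before a voiced consonant, so rule 2 applies → [oː].
Rule 2 applies to /a/ (between /d/ and /z/: before a voiced consonant) → [aː].
/u/ (word-final): rule 2 targets it, but not before a voiced consonant → unchanged [u].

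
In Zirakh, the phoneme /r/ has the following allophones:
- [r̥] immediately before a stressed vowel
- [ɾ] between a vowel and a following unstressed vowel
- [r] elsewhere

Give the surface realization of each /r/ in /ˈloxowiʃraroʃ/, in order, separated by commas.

[r], [ɾ]

Occurrence 1 (position 8): no conditioning environment matches → elsewhere allophone [r].
Occurrence 2 (position 10): between a vowel and a following unstressed vowel → [ɾ].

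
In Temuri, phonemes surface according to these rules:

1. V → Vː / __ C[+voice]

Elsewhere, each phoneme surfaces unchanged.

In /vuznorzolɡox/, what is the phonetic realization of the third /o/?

/o/ (between /ɡ/ and /x/): rule 1 targets it, but not before a voiced consonant → unchanged [o].

[o]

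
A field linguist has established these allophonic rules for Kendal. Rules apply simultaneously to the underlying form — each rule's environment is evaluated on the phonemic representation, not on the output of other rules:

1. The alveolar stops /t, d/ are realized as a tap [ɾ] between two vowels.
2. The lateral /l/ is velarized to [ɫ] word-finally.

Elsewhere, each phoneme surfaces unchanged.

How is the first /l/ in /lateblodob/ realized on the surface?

[l]

/l/ (word-initial) fails the environment for rule 2, so it stays [l].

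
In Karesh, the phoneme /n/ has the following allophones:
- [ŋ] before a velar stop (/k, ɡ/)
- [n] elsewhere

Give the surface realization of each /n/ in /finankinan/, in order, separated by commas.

[n], [ŋ], [n], [n]

Occurrence 1 (position 3): no conditioning environment matches → elsewhere allophone [n].
Occurrence 2 (position 5): before a velar stop → [ŋ].
Occurrence 3 (position 8): no conditioning environment matches → elsewhere allophone [n].
Occurrence 4 (position 10): no conditioning environment matches → elsewhere allophone [n].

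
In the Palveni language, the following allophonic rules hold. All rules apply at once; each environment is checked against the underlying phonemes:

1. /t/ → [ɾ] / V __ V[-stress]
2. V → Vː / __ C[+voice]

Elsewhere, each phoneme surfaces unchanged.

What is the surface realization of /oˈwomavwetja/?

[oːˈwoːmaːvwetja]

Rule 2 applies to /o/ (word-initial: before a voiced consonant) → [oː].
/w/ (between /o/ and /o/) is unaffected → [w].
/o/ — between /w/ and /m/, before a voiced consonant — surfaces as [oː] (rule 2).
/m/ (between /o/ and /a/): no rule targets it → [m].
/a/ meets the environment for rule 2 (before a voiced consonant) → [aː].
/v/ stays [v].
/w/ — not in any rule's target class → [w].
/e/ — between /w/ and /t/; rule 2 does not apply here → [e].
/t/ (between /e/ and /j/) fails the environment for rule 1, so it stays [t].
/j/ (between /t/ and /a/) is unaffected → [j].
/a/ (word-final) is in the target of rule 2 but the environment (before a voiced consonant) is not met → [a].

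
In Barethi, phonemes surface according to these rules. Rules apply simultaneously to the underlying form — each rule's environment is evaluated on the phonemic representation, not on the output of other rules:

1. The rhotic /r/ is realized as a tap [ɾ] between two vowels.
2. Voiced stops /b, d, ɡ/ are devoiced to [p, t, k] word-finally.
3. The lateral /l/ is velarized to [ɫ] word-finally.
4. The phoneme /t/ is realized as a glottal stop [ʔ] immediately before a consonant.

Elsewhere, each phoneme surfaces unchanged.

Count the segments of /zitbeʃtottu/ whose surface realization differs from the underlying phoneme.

Segments that undergo a rule: /t/ → [ʔ] (rule 4); /t/ → [ʔ] (rule 4).
All other segments surface unchanged.

2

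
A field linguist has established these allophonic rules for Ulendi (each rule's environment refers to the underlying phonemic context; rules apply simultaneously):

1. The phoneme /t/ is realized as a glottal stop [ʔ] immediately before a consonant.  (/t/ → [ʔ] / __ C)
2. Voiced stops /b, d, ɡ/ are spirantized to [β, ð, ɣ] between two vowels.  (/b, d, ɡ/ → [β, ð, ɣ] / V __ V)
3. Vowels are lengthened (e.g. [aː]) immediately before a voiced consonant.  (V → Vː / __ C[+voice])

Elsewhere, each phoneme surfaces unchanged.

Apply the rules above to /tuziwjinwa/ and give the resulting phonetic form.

/t/ (word-initial) fails the environment for rule 1, so it stays [t].
/u/ (between /t/ and /z/) occurs before a voiced consonant → [uː] by rule 3.
/z/ (between /u/ and /i/) is unaffected → [z].
/i/ — between /z/ and /w/, before a voiced consonant — surfaces as [iː] (rule 3).
/w/ (between /i/ and /j/): no rule targets it → [w].
/j/ (between /w/ and /i/): no rule targets it → [j].
/i/ — between /j/ and /n/, before a voiced consonant — surfaces as [iː] (rule 3).
/n/ — not in any rule's target class → [n].
/w/ — not in any rule's target class → [w].
/a/ (word-final): rule 3 targets it, but not before a voiced consonant → unchanged [a].

[tuːziːwjiːnwa]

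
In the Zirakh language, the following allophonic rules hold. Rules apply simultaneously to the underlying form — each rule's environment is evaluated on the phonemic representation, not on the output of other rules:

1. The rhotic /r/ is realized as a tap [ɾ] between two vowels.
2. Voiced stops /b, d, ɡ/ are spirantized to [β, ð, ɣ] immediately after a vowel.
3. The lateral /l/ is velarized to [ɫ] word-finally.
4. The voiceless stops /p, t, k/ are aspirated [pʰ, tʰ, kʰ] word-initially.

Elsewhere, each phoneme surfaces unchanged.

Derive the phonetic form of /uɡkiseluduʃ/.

[uɣkiseluðuʃ]

/u/ (word-initial) is unaffected → [u].
/ɡ/ meets the environment for rule 2 (immediately after a vowel) → [ɣ].
/k/ (between /ɡ/ and /i/) is in the target of rule 4 but the environment (word-initially) is not met → [k].
/i/ (between /k/ and /s/): no rule targets it → [i].
/s/ (between /i/ and /e/): no rule targets it → [s].
/e/ (between /s/ and /l/): no rule targets it → [e].
/l/ (between /e/ and /u/): rule 3 targets it, but not word-finally → unchanged [l].
/u/ (between /l/ and /d/): no rule targets it → [u].
/d/ — between /u/ and /u/, immediately after a vowel — surfaces as [ð] (rule 2).
/u/ — not in any rule's target class → [u].
/ʃ/ — not in any rule's target class → [ʃ].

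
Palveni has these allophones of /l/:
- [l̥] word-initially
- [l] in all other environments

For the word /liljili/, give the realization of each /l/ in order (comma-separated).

Occurrence 1 (position 1): word-initially → [l̥].
Occurrence 2 (position 3): no conditioning environment matches → elsewhere allophone [l].
Occurrence 3 (position 6): no conditioning environment matches → elsewhere allophone [l].

[l̥], [l], [l]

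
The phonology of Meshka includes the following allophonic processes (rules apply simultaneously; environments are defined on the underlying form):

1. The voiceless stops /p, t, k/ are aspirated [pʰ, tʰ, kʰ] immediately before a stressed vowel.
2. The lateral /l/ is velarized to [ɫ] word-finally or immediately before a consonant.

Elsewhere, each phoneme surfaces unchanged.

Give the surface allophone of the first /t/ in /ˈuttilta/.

[t]

/t/ — between /u/ and /t/; rule 1 does not apply here → [t].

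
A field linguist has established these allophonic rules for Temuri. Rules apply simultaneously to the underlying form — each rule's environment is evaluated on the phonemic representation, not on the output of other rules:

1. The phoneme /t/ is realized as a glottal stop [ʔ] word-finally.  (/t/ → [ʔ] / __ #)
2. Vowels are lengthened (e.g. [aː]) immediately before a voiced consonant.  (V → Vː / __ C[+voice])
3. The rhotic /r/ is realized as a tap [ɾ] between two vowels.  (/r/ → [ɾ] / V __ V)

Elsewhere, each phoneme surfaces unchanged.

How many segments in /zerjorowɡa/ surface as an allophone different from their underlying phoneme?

4

Segments that undergo a rule: /e/ → [eː] (rule 2); /o/ → [oː] (rule 2); /r/ → [ɾ] (rule 3); /o/ → [oː] (rule 2).
All other segments surface unchanged.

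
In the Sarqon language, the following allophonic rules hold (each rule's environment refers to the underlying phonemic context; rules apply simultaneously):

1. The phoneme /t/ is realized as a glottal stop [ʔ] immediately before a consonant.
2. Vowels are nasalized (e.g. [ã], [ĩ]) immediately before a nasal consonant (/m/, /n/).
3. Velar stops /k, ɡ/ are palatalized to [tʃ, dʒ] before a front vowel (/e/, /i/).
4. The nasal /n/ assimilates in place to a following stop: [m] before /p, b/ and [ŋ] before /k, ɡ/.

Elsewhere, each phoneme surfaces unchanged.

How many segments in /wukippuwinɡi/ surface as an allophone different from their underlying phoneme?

4

Segments that undergo a rule: /k/ → [tʃ] (rule 3); /i/ → [ĩ] (rule 2); /n/ → [ŋ] (rule 4); /ɡ/ → [dʒ] (rule 3).
All other segments surface unchanged.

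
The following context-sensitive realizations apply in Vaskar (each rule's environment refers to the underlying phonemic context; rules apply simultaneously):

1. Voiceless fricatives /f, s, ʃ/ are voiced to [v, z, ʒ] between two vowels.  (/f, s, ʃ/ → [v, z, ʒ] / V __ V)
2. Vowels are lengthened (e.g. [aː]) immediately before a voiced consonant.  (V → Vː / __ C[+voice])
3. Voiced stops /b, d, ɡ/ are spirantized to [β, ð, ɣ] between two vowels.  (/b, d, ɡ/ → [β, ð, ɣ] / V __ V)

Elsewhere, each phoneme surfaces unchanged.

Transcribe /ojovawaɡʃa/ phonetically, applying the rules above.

/o/ — word-initial, before a voiced consonant — surfaces as [oː] (rule 2).
/j/ stays [j].
/o/ (between /j/ and /v/) occurs before a voiced consonant → [oː] by rule 2.
/v/ (between /o/ and /a/): no rule targets it → [v].
/a/ — between /v/ and /w/, before a voiced consonant — surfaces as [aː] (rule 2).
/w/ (between /a/ and /a/): no rule targets it → [w].
Rule 2 applies to /a/ (between /w/ and /ɡ/: before a voiced consonant) → [aː].
/ɡ/ (between /a/ and /ʃ/) is in the target of rule 3 but the environment (between two vowels) is not met → [ɡ].
/ʃ/ — between /ɡ/ and /a/; rule 1 does not apply here → [ʃ].
/a/ (word-final) is in the target of rule 2 but the environment (before a voiced consonant) is not met → [a].

[oːjoːvaːwaːɡʃa]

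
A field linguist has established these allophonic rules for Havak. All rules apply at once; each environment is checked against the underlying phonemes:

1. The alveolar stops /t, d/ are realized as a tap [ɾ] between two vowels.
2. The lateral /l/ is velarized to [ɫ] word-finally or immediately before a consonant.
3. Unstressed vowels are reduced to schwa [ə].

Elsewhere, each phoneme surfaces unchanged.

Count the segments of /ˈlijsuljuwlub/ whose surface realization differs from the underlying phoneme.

4

Segments that undergo a rule: /u/ → [ə] (rule 3); /l/ → [ɫ] (rule 2); /u/ → [ə] (rule 3); /u/ → [ə] (rule 3).
All other segments surface unchanged.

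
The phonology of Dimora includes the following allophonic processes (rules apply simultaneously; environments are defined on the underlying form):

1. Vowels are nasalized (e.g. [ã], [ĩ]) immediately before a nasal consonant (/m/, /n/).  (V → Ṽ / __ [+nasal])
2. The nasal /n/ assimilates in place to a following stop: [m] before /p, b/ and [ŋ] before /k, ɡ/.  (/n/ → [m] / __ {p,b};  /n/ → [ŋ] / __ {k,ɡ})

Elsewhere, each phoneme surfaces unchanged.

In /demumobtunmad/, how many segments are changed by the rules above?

Segments that undergo a rule: /e/ → [ẽ] (rule 1); /u/ → [ũ] (rule 1); /u/ → [ũ] (rule 1).
All other segments surface unchanged.

3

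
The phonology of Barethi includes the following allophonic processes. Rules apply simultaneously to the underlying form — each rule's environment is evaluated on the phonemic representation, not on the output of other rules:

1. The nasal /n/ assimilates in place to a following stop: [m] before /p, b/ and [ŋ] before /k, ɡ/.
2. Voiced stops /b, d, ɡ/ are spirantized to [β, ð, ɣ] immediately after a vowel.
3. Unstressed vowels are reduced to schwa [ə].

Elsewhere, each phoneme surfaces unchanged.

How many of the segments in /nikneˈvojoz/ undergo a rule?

Segments that undergo a rule: /i/ → [ə] (rule 3); /e/ → [ə] (rule 3); /o/ → [ə] (rule 3).
All other segments surface unchanged.

3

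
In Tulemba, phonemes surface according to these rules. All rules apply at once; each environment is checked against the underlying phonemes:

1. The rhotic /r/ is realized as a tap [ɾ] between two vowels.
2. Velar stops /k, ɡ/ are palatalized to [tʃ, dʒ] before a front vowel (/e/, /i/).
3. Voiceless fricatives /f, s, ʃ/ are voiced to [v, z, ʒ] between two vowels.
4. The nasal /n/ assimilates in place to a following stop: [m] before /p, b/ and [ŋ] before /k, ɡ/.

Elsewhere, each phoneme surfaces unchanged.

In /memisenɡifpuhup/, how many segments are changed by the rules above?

3

Segments that undergo a rule: /s/ → [z] (rule 3); /n/ → [ŋ] (rule 4); /ɡ/ → [dʒ] (rule 2).
All other segments surface unchanged.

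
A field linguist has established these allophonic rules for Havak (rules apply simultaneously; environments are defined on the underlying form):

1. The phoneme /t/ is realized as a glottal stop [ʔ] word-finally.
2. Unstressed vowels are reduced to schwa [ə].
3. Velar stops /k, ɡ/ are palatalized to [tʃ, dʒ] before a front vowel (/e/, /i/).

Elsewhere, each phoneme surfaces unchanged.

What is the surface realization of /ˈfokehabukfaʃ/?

/o/ (between /f/ and /k/): rule 2 targets it, but not in an unstressed syllable → unchanged [o].
/k/ (between /o/ and /e/) occurs before a front vowel → [tʃ] by rule 3.
Rule 2 applies to /e/ (between /k/ and /h/: in an unstressed syllable) → [ə].
/a/ meets the environment for rule 2 (in an unstressed syllable) → [ə].
/u/ meets the environment for rule 2 (in an unstressed syllable) → [ə].
/k/ (between /u/ and /f/) fails the environment for rule 3, so it stays [k].
/a/ (between /f/ and /ʃ/) occurs in an unstressed syllable → [ə] by rule 2.

[ˈfotʃəhəbəkfəʃ]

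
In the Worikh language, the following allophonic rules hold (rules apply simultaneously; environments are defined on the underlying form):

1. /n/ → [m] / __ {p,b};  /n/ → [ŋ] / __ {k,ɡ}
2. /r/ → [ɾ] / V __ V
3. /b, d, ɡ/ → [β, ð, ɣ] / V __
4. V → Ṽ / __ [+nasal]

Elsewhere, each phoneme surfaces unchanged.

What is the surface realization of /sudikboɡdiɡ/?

/s/ — not in any rule's target class → [s].
/u/ (between /s/ and /d/) fails the environment for rule 4, so it stays [u].
/d/ — between /u/ and /i/, immediately after a vowel — surfaces as [ð] (rule 3).
/i/ (between /d/ and /k/): rule 4 targets it, but not before a nasal consonant → unchanged [i].
/k/ (between /i/ and /b/): no rule targets it → [k].
/b/ — between /k/ and /o/; rule 3 does not apply here → [b].
/o/ (between /b/ and /ɡ/): rule 4 targets it, but not before a nasal consonant → unchanged [o].
/ɡ/ — between /o/ and /d/, immediately after a vowel — surfaces as [ɣ] (rule 3).
/d/ — between /ɡ/ and /i/; rule 3 does not apply here → [d].
/i/ (between /d/ and /ɡ/) fails the environment for rule 4, so it stays [i].
/ɡ/ — word-final, immediately after a vowel — surfaces as [ɣ] (rule 3).

[suðikboɣdiɣ]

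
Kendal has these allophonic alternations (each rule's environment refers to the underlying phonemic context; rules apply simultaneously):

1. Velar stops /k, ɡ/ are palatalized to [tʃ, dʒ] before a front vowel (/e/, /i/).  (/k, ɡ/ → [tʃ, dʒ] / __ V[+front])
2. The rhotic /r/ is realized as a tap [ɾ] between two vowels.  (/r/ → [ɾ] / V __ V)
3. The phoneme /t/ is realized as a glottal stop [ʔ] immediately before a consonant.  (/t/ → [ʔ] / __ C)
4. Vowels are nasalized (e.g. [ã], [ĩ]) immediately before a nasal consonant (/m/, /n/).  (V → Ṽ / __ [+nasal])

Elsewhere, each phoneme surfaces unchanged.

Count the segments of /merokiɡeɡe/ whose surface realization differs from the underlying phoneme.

4

Segments that undergo a rule: /r/ → [ɾ] (rule 2); /k/ → [tʃ] (rule 1); /ɡ/ → [dʒ] (rule 1); /ɡ/ → [dʒ] (rule 1).
All other segments surface unchanged.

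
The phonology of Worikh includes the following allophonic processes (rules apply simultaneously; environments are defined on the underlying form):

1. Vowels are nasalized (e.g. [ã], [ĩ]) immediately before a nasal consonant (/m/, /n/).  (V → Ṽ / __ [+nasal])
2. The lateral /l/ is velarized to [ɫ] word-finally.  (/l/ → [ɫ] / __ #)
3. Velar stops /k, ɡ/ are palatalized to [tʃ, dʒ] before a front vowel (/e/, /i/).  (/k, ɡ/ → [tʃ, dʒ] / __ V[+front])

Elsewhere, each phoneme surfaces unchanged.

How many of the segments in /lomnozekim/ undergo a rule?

Segments that undergo a rule: /o/ → [õ] (rule 1); /k/ → [tʃ] (rule 3); /i/ → [ĩ] (rule 1).
All other segments surface unchanged.

3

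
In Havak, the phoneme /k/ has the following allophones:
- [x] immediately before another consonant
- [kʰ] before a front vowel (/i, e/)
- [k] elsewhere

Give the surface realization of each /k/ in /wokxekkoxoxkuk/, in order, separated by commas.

[x], [x], [k], [k], [k]

Occurrence 1 (position 3): immediately before another consonant → [x].
Occurrence 2 (position 6): immediately before another consonant → [x].
Occurrence 3 (position 7): no conditioning environment matches → elsewhere allophone [k].
Occurrence 4 (position 12): no conditioning environment matches → elsewhere allophone [k].
Occurrence 5 (position 14): no conditioning environment matches → elsewhere allophone [k].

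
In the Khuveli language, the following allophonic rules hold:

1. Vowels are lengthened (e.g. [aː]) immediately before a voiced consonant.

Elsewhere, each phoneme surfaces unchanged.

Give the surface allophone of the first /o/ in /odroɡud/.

[oː]

Rule 1 applies to /o/ (word-initial: before a voiced consonant) → [oː].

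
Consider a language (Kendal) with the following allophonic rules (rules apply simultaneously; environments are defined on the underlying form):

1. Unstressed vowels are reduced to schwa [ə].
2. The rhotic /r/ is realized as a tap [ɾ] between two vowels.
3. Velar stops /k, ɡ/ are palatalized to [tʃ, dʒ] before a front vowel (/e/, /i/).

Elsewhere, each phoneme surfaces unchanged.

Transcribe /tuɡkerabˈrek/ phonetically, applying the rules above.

[təɡtʃəɾəbˈrek]

/u/ (between /t/ and /ɡ/): in an unstressed syllable, so rule 1 applies → [ə].
/ɡ/ (between /u/ and /k/) is in the target of rule 3 but the environment (before a front vowel) is not met → [ɡ].
/k/ meets the environment for rule 3 (before a front vowel) → [tʃ].
/e/ (between /k/ and /r/) occurs in an unstressed syllable → [ə] by rule 1.
/r/ (between /e/ and /a/): between two vowels, so rule 2 applies → [ɾ].
/a/ (between /r/ and /b/): in an unstressed syllable, so rule 1 applies → [ə].
/r/ — between /b/ and /e/; rule 2 does not apply here → [r].
/e/ (between /r/ and /k/) fails the environment for rule 1, so it stays [e].
/k/ (word-final): rule 3 targets it, but not before a front vowel → unchanged [k].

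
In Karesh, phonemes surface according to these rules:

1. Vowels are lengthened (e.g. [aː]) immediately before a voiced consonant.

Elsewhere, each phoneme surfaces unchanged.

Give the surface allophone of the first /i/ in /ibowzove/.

[iː]

/i/ (word-initial): before a voiced consonant, so rule 1 applies → [iː].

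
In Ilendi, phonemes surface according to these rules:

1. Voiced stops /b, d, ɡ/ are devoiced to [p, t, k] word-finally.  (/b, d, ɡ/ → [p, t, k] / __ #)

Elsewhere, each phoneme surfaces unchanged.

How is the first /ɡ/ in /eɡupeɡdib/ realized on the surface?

[ɡ]

/ɡ/ — between /e/ and /u/; rule 1 does not apply here → [ɡ].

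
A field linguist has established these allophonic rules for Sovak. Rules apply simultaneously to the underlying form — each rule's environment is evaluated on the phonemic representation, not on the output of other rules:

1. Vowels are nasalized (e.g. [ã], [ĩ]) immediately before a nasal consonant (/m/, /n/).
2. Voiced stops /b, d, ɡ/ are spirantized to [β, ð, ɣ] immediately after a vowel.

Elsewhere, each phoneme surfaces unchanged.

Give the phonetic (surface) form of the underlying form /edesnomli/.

[eðesnõmli]

/e/ (word-initial) fails the environment for rule 1, so it stays [e].
/d/ meets the environment for rule 2 (immediately after a vowel) → [ð].
/e/ (between /d/ and /s/) fails the environment for rule 1, so it stays [e].
/s/ (between /e/ and /n/): no rule targets it → [s].
/n/ (between /s/ and /o/): no rule targets it → [n].
/o/ (between /n/ and /m/) occurs before a nasal consonant → [õ] by rule 1.
/m/ stays [m].
/l/ stays [l].
/i/ — word-final; rule 1 does not apply here → [i].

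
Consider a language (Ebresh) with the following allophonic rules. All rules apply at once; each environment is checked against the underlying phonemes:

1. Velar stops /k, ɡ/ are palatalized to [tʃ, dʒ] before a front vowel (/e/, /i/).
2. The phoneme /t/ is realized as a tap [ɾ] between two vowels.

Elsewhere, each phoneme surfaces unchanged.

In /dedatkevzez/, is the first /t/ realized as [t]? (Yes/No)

/t/ (between /a/ and /k/) is in the target of rule 2 but the environment (between two vowels) is not met → [t].
The actual realization is [t], which matches [t].

Yes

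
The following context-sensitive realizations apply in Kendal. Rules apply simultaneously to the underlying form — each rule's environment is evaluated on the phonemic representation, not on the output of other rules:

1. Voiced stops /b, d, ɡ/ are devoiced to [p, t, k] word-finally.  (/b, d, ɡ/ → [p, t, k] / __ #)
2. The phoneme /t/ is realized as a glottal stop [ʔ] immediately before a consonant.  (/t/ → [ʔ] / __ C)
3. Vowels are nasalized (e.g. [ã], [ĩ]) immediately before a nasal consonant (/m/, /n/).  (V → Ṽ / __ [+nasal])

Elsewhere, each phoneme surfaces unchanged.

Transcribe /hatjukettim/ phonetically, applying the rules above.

/a/ (between /h/ and /t/): rule 3 targets it, but not before a nasal consonant → unchanged [a].
/t/ — between /a/ and /j/, immediately before a consonant — surfaces as [ʔ] (rule 2).
/u/ — between /j/ and /k/; rule 3 does not apply here → [u].
/e/ (between /k/ and /t/) is in the target of rule 3 but the environment (before a nasal consonant) is not met → [e].
/t/ meets the environment for rule 2 (immediately before a consonant) → [ʔ].
/t/ (between /t/ and /i/) is in the target of rule 2 but the environment (immediately before a consonant) is not met → [t].
Rule 3 applies to /i/ (between /t/ and /m/: before a nasal consonant) → [ĩ].

[haʔjukeʔtĩm]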